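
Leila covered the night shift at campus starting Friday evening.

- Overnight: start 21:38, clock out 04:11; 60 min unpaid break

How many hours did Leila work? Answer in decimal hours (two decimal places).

Overnight: 21:38 → midnight = 2 h 22 min; midnight → 04:11 = 4 h 11 min; span 6 h 33 min; less 60 min break → 5 h 33 min

5.55 hours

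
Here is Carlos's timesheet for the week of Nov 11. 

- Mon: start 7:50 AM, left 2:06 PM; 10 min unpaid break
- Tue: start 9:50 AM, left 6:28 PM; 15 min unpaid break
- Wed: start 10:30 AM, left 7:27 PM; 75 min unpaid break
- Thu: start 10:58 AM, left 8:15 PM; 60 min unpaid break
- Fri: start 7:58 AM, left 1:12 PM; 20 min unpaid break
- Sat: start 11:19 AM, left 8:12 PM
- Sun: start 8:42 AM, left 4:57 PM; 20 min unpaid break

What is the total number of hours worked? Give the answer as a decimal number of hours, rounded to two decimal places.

Mon: 7:50 AM–2:06 PM = 6 h 16 min; less 10 min break → 6 h 6 min
Tue: 9:50 AM–6:28 PM = 8 h 38 min; less 15 min break → 8 h 23 min
Wed: 10:30 AM–7:27 PM = 8 h 57 min; less 75 min break → 7 h 42 min
Thu: 10:58 AM–8:15 PM = 9 h 17 min; less 60 min break → 8 h 17 min
Fri: 7:58 AM–1:12 PM = 5 h 14 min; less 20 min break → 4 h 54 min
Sat: 11:19 AM–8:12 PM = 8 h 53 min
Sun: 8:42 AM–4:57 PM = 8 h 15 min; less 20 min break → 7 h 55 min
Total: 6 h 6 min + 8 h 23 min + 7 h 42 min + 8 h 17 min + 4 h 54 min + 8 h 53 min + 7 h 55 min = 52 h 10 min.

52.17 hours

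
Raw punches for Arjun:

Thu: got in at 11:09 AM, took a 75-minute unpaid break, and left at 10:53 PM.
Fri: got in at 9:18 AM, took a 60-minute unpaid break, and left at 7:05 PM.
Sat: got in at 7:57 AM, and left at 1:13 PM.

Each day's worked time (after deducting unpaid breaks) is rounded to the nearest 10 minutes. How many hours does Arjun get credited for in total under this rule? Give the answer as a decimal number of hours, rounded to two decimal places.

Thu: 11:09 AM–10:53 PM = 11 h 44 min − 75 min = 10 h 29 min → rounds to 10 h 30 min
Fri: 9:18 AM–7:05 PM = 9 h 47 min − 60 min = 8 h 47 min → rounds to 8 h 50 min
Sat: 7:57 AM–1:13 PM = 5 h 16 min → rounds to 5 h 20 min
Total credited: 24 h 40 min.

24.67 hours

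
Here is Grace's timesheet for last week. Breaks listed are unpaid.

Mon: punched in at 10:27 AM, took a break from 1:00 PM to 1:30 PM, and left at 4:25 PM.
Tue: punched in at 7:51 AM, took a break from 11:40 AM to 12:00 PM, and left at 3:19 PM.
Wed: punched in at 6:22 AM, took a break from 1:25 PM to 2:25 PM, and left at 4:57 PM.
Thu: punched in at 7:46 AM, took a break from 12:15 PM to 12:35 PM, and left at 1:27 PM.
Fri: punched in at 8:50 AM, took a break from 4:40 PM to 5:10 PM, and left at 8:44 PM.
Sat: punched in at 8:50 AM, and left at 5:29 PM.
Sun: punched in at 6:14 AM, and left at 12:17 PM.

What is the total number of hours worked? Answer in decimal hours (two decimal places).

Mon: 10:27 AM–4:25 PM = 5 h 58 min; less 30 min break → 5 h 28 min
Tue: 7:51 AM–3:19 PM = 7 h 28 min; less 20 min break → 7 h 8 min
Wed: 6:22 AM–4:57 PM = 10 h 35 min; less 60 min break → 9 h 35 min
Thu: 7:46 AM–1:27 PM = 5 h 41 min; less 20 min break → 5 h 21 min
Fri: 8:50 AM–8:44 PM = 11 h 54 min; less 30 min break → 11 h 24 min
Sat: 8:50 AM–5:29 PM = 8 h 39 min
Sun: 6:14 AM–12:17 PM = 6 h 3 min
Total: 5 h 28 min + 7 h 8 min + 9 h 35 min + 5 h 21 min + 11 h 24 min + 8 h 39 min + 6 h 3 min = 53 h 38 min.

53.63 hours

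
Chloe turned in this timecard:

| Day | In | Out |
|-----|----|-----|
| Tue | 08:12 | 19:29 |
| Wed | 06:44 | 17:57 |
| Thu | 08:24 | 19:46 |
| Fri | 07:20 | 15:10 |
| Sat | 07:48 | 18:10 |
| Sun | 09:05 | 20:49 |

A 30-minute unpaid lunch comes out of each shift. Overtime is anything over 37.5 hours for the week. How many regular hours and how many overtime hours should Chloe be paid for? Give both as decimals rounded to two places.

Tue: 08:12–19:29 = 11 h 17 min; less 30 min break → 10 h 47 min
Wed: 06:44–17:57 = 11 h 13 min; less 30 min break → 10 h 43 min
Thu: 08:24–19:46 = 11 h 22 min; less 30 min break → 10 h 52 min
Fri: 07:20–15:10 = 7 h 50 min; less 30 min break → 7 h 20 min
Sat: 07:48–18:10 = 10 h 22 min; less 30 min break → 9 h 52 min
Sun: 09:05–20:49 = 11 h 44 min; less 30 min break → 11 h 14 min
Total worked: 60 h 48 min = 60.80 h.
Threshold 37.5 h → overtime 23 h 18 min, regular 37 h 30 min.

Regular 37.50 hours, overtime 23.30 hours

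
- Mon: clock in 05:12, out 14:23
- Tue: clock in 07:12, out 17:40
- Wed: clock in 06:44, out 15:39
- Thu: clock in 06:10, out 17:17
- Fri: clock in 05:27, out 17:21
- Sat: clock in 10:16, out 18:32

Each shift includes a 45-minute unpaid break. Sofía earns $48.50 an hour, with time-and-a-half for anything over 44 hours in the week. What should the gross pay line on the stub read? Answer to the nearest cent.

Mon: 05:12–14:23 = 9 h 11 min; less 45 min break → 8 h 26 min
Tue: 07:12–17:40 = 10 h 28 min; less 45 min break → 9 h 43 min
Wed: 06:44–15:39 = 8 h 55 min; less 45 min break → 8 h 10 min
Thu: 06:10–17:17 = 11 h 7 min; less 45 min break → 10 h 22 min
Fri: 05:27–17:21 = 11 h 54 min; less 45 min break → 11 h 9 min
Sat: 10:16–18:32 = 8 h 16 min; less 45 min break → 7 h 31 min
Total worked: 55 h 21 min = 3321 min.
Regular 44 h 0 min = 2640 min at $48.50/h; overtime 11 h 21 min = 681 min at $72.75/h.
Pay = (2640 × $48.50 + 681 × $72.75) ÷ 60 = $2959.71.

$2959.71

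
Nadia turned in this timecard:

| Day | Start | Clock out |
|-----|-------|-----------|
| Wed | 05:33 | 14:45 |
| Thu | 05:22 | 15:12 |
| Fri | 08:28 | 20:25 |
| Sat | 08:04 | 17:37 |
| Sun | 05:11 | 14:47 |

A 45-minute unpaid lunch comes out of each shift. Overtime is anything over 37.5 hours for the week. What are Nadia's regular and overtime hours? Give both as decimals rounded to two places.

Wed: 05:33–14:45 = 9 h 12 min; less 45 min break → 8 h 27 min
Thu: 05:22–15:12 = 9 h 50 min; less 45 min break → 9 h 5 min
Fri: 08:28–20:25 = 11 h 57 min; less 45 min break → 11 h 12 min
Sat: 08:04–17:37 = 9 h 33 min; less 45 min break → 8 h 48 min
Sun: 05:11–14:47 = 9 h 36 min; less 45 min break → 8 h 51 min
Total worked: 46 h 23 min = 46.38 h.
Threshold 37.5 h → overtime 8 h 53 min, regular 37 h 30 min.

Regular 37.50 hours, overtime 8.88 hours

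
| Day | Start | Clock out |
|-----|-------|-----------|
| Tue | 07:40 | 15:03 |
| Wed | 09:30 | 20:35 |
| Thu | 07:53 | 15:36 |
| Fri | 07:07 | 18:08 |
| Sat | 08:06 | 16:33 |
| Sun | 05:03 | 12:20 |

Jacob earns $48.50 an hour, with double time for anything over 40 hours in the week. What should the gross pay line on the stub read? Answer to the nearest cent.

$3194.53

Tue: 07:40–15:03 = 7 h 23 min
Wed: 09:30–20:35 = 11 h 5 min
Thu: 07:53–15:36 = 7 h 43 min
Fri: 07:07–18:08 = 11 h 1 min
Sat: 08:06–16:33 = 8 h 27 min
Sun: 05:03–12:20 = 7 h 17 min
Total worked: 52 h 56 min = 3176 min.
Regular 40 h 0 min = 2400 min at $48.50/h; overtime 12 h 56 min = 776 min at $97.00/h.
Pay = (2400 × $48.50 + 776 × $97.00) ÷ 60 = $3194.53.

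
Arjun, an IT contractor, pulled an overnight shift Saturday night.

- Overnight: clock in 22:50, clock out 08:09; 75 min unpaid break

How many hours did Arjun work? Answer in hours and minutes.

8 h 4 min

Overnight: 22:50 → midnight = 1 h 10 min; midnight → 08:09 = 8 h 9 min; span 9 h 19 min; less 75 min break → 8 h 4 min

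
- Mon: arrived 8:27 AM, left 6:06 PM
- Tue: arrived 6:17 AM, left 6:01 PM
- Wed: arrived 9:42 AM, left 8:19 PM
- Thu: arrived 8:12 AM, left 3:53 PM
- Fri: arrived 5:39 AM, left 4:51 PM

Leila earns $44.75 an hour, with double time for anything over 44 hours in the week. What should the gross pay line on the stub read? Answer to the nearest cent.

Mon: 8:27 AM–6:06 PM = 9 h 39 min
Tue: 6:17 AM–6:01 PM = 11 h 44 min
Wed: 9:42 AM–8:19 PM = 10 h 37 min
Thu: 8:12 AM–3:53 PM = 7 h 41 min
Fri: 5:39 AM–4:51 PM = 11 h 12 min
Total worked: 50 h 53 min = 3053 min.
Regular 44 h 0 min = 2640 min at $44.75/h; overtime 6 h 53 min = 413 min at $89.50/h.
Pay = (2640 × $44.75 + 413 × $89.50) ÷ 60 = $2585.06.

$2585.06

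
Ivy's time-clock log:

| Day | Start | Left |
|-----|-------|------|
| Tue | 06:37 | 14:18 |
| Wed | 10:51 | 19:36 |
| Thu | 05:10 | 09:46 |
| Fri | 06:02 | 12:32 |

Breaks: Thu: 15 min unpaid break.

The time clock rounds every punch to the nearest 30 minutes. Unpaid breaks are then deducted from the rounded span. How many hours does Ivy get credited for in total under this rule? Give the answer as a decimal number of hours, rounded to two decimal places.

27.75 hours

Tue: in 06:37→06:30, out 14:18→14:30; 8 h 0 min
Wed: in 10:51→11:00, out 19:36→19:30; 8 h 30 min
Thu: in 05:10→05:00, out 09:46→10:00; 5 h 0 min − 15 min = 4 h 45 min
Fri: in 06:02→06:00, out 12:32→12:30; 6 h 30 min
Total credited: 27 h 45 min.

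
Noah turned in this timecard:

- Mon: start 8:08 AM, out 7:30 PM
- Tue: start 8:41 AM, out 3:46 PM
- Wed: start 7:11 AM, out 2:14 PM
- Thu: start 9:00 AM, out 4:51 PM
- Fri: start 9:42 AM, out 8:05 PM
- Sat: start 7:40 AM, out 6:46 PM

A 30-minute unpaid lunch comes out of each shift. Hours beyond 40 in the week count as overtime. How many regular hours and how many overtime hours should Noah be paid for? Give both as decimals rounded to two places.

Mon: 8:08 AM–7:30 PM = 11 h 22 min; less 30 min break → 10 h 52 min
Tue: 8:41 AM–3:46 PM = 7 h 5 min; less 30 min break → 6 h 35 min
Wed: 7:11 AM–2:14 PM = 7 h 3 min; less 30 min break → 6 h 33 min
Thu: 9:00 AM–4:51 PM = 7 h 51 min; less 30 min break → 7 h 21 min
Fri: 9:42 AM–8:05 PM = 10 h 23 min; less 30 min break → 9 h 53 min
Sat: 7:40 AM–6:46 PM = 11 h 6 min; less 30 min break → 10 h 36 min
Total worked: 51 h 50 min = 51.83 h.
Threshold 40 h → overtime 11 h 50 min, regular 40 h 0 min.

Regular 40.00 hours, overtime 11.83 hours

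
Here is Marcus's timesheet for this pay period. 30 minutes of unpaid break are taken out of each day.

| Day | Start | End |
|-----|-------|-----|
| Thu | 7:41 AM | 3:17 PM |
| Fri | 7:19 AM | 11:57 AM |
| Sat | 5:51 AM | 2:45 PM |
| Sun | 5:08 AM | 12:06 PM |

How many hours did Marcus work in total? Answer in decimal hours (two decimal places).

Thu: 7:41 AM–3:17 PM = 7 h 36 min; less 30 min break → 7 h 6 min
Fri: 7:19 AM–11:57 AM = 4 h 38 min; less 30 min break → 4 h 8 min
Sat: 5:51 AM–2:45 PM = 8 h 54 min; less 30 min break → 8 h 24 min
Sun: 5:08 AM–12:06 PM = 6 h 58 min; less 30 min break → 6 h 28 min
Total: 7 h 6 min + 4 h 8 min + 8 h 24 min + 6 h 28 min = 26 h 6 min.

26.10 hours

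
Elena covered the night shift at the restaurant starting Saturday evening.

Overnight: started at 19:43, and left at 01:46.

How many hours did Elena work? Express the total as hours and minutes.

6 h 3 min

Overnight: 19:43 → midnight = 4 h 17 min; midnight → 01:46 = 1 h 46 min; span 6 h 3 min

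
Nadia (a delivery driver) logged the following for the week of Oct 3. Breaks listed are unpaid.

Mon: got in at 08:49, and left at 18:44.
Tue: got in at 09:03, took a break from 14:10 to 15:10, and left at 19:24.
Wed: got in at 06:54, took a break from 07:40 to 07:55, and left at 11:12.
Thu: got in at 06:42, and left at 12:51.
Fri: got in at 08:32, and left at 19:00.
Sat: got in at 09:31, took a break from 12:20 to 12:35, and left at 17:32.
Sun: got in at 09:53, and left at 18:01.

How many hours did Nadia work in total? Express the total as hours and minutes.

Mon: 08:49–18:44 = 9 h 55 min
Tue: 09:03–19:24 = 10 h 21 min; less 60 min break → 9 h 21 min
Wed: 06:54–11:12 = 4 h 18 min; less 15 min break → 4 h 3 min
Thu: 06:42–12:51 = 6 h 9 min
Fri: 08:32–19:00 = 10 h 28 min
Sat: 09:31–17:32 = 8 h 1 min; less 15 min break → 7 h 46 min
Sun: 09:53–18:01 = 8 h 8 min
Total: 9 h 55 min + 9 h 21 min + 4 h 3 min + 6 h 9 min + 10 h 28 min + 7 h 46 min + 8 h 8 min = 55 h 50 min.

55 h 50 min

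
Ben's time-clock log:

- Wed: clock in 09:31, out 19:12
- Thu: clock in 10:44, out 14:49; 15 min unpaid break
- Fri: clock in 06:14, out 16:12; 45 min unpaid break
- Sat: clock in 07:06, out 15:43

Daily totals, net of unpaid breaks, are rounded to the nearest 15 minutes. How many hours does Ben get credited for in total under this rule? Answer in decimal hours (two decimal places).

31.25 hours

Wed: 09:31–19:12 = 9 h 41 min → rounds to 9 h 45 min
Thu: 10:44–14:49 = 4 h 5 min − 15 min = 3 h 50 min → rounds to 3 h 45 min
Fri: 06:14–16:12 = 9 h 58 min − 45 min = 9 h 13 min → rounds to 9 h 15 min
Sat: 07:06–15:43 = 8 h 37 min → rounds to 8 h 30 min
Total credited: 31 h 15 min.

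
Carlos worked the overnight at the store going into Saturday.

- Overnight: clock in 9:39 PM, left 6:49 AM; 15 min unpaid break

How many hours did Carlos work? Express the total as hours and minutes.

8 h 55 min

Overnight: 9:39 PM → midnight = 2 h 21 min; midnight → 6:49 AM = 6 h 49 min; span 9 h 10 min; less 15 min break → 8 h 55 min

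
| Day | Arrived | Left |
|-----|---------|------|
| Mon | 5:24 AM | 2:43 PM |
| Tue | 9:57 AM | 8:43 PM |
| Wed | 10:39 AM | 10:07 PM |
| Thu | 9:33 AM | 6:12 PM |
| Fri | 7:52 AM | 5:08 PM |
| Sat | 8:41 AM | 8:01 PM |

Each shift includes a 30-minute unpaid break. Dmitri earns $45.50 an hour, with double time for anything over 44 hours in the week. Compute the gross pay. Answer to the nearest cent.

$3257.80

Mon: 5:24 AM–2:43 PM = 9 h 19 min; less 30 min break → 8 h 49 min
Tue: 9:57 AM–8:43 PM = 10 h 46 min; less 30 min break → 10 h 16 min
Wed: 10:39 AM–10:07 PM = 11 h 28 min; less 30 min break → 10 h 58 min
Thu: 9:33 AM–6:12 PM = 8 h 39 min; less 30 min break → 8 h 9 min
Fri: 7:52 AM–5:08 PM = 9 h 16 min; less 30 min break → 8 h 46 min
Sat: 8:41 AM–8:01 PM = 11 h 20 min; less 30 min break → 10 h 50 min
Total worked: 57 h 48 min = 3468 min.
Regular 44 h 0 min = 2640 min at $45.50/h; overtime 13 h 48 min = 828 min at $91.00/h.
Pay = (2640 × $45.50 + 828 × $91.00) ÷ 60 = $3257.80.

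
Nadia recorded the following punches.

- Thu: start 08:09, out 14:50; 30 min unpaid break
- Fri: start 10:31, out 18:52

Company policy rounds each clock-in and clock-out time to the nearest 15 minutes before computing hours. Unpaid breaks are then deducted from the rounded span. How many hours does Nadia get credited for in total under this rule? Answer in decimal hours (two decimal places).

Thu: in 08:09→08:15, out 14:50→14:45; 6 h 30 min − 30 min = 6 h 0 min
Fri: in 10:31→10:30, out 18:52→18:45; 8 h 15 min
Total credited: 14 h 15 min.

14.25 hours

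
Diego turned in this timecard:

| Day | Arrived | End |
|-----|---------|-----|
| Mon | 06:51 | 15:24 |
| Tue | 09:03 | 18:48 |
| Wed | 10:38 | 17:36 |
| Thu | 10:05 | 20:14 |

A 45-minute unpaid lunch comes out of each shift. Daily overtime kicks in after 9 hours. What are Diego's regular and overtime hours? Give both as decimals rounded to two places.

Mon: 06:51–15:24 = 8 h 33 min; less 45 min break → 7 h 48 min
Tue: 09:03–18:48 = 9 h 45 min; less 45 min break → 9 h 0 min
Wed: 10:38–17:36 = 6 h 58 min; less 45 min break → 6 h 13 min
Thu: 10:05–20:14 = 10 h 9 min; less 45 min break → 9 h 24 min
Mon reg 7 h 48 min / OT 0 h 0 min; Tue reg 9 h 0 min / OT 0 h 0 min; Wed reg 6 h 13 min / OT 0 h 0 min; Thu reg 9 h 0 min / OT 0 h 24 min.
Totals: regular 32 h 1 min, overtime 0 h 24 min.

Regular 32.02 hours, overtime 0.40 hours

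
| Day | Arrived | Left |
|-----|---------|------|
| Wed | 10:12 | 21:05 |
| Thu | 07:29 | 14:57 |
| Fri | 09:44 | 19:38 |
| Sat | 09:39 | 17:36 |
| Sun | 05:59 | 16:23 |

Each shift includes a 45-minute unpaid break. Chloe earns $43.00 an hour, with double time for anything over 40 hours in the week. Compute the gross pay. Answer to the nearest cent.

$1965.10

Wed: 10:12–21:05 = 10 h 53 min; less 45 min break → 10 h 8 min
Thu: 07:29–14:57 = 7 h 28 min; less 45 min break → 6 h 43 min
Fri: 09:44–19:38 = 9 h 54 min; less 45 min break → 9 h 9 min
Sat: 09:39–17:36 = 7 h 57 min; less 45 min break → 7 h 12 min
Sun: 05:59–16:23 = 10 h 24 min; less 45 min break → 9 h 39 min
Total worked: 42 h 51 min = 2571 min.
Regular 40 h 0 min = 2400 min at $43.00/h; overtime 2 h 51 min = 171 min at $86.00/h.
Pay = (2400 × $43.00 + 171 × $86.00) ÷ 60 = $1965.10.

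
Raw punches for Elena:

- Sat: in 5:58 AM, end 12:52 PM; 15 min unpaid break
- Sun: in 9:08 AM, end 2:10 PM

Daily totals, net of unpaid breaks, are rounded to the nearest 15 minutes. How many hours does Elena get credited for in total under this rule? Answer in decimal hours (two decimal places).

Sat: 5:58 AM–12:52 PM = 6 h 54 min − 15 min = 6 h 39 min → rounds to 6 h 45 min
Sun: 9:08 AM–2:10 PM = 5 h 2 min → rounds to 5 h 0 min
Total credited: 11 h 45 min.

11.75 hours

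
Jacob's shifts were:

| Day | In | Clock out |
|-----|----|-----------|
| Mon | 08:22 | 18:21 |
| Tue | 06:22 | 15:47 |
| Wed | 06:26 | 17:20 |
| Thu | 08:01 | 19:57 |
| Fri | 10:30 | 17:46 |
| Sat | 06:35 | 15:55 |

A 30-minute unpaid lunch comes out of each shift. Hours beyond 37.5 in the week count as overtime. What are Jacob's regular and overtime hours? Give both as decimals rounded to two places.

Mon: 08:22–18:21 = 9 h 59 min; less 30 min break → 9 h 29 min
Tue: 06:22–15:47 = 9 h 25 min; less 30 min break → 8 h 55 min
Wed: 06:26–17:20 = 10 h 54 min; less 30 min break → 10 h 24 min
Thu: 08:01–19:57 = 11 h 56 min; less 30 min break → 11 h 26 min
Fri: 10:30–17:46 = 7 h 16 min; less 30 min break → 6 h 46 min
Sat: 06:35–15:55 = 9 h 20 min; less 30 min break → 8 h 50 min
Total worked: 55 h 50 min = 55.83 h.
Threshold 37.5 h → overtime 18 h 20 min, regular 37 h 30 min.

Regular 37.50 hours, overtime 18.33 hours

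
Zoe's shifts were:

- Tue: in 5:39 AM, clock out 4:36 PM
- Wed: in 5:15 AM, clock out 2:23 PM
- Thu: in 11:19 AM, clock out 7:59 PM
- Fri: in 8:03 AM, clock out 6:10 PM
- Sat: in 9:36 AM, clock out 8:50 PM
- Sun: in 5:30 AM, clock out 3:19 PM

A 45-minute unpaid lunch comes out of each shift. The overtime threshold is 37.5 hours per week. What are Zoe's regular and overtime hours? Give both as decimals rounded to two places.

Regular 37.50 hours, overtime 17.92 hours

Tue: 5:39 AM–4:36 PM = 10 h 57 min; less 45 min break → 10 h 12 min
Wed: 5:15 AM–2:23 PM = 9 h 8 min; less 45 min break → 8 h 23 min
Thu: 11:19 AM–7:59 PM = 8 h 40 min; less 45 min break → 7 h 55 min
Fri: 8:03 AM–6:10 PM = 10 h 7 min; less 45 min break → 9 h 22 min
Sat: 9:36 AM–8:50 PM = 11 h 14 min; less 45 min break → 10 h 29 min
Sun: 5:30 AM–3:19 PM = 9 h 49 min; less 45 min break → 9 h 4 min
Total worked: 55 h 25 min = 55.42 h.
Threshold 37.5 h → overtime 17 h 55 min, regular 37 h 30 min.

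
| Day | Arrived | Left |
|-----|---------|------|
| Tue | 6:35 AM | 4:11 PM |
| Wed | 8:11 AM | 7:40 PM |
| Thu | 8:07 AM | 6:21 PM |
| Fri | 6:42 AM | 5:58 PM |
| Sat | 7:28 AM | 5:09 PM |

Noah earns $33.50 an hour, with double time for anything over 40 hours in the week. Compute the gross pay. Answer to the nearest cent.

$2161.87

Tue: 6:35 AM–4:11 PM = 9 h 36 min
Wed: 8:11 AM–7:40 PM = 11 h 29 min
Thu: 8:07 AM–6:21 PM = 10 h 14 min
Fri: 6:42 AM–5:58 PM = 11 h 16 min
Sat: 7:28 AM–5:09 PM = 9 h 41 min
Total worked: 52 h 16 min = 3136 min.
Regular 40 h 0 min = 2400 min at $33.50/h; overtime 12 h 16 min = 736 min at $67.00/h.
Pay = (2400 × $33.50 + 736 × $67.00) ÷ 60 = $2161.87.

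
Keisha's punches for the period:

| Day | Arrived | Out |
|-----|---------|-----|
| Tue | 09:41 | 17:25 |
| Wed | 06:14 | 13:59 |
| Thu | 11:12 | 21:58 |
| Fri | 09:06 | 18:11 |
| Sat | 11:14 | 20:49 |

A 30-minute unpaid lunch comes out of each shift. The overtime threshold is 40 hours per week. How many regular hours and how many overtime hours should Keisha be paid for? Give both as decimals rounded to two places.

Tue: 09:41–17:25 = 7 h 44 min; less 30 min break → 7 h 14 min
Wed: 06:14–13:59 = 7 h 45 min; less 30 min break → 7 h 15 min
Thu: 11:12–21:58 = 10 h 46 min; less 30 min break → 10 h 16 min
Fri: 09:06–18:11 = 9 h 5 min; less 30 min break → 8 h 35 min
Sat: 11:14–20:49 = 9 h 35 min; less 30 min break → 9 h 5 min
Total worked: 42 h 25 min = 42.42 h.
Threshold 40 h → overtime 2 h 25 min, regular 40 h 0 min.

Regular 40.00 hours, overtime 2.42 hours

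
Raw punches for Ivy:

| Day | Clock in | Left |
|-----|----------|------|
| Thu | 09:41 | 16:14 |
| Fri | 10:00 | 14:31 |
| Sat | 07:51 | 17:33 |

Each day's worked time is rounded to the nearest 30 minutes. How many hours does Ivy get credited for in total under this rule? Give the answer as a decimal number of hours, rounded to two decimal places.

Thu: 09:41–16:14 = 6 h 33 min → rounds to 6 h 30 min
Fri: 10:00–14:31 = 4 h 31 min → rounds to 4 h 30 min
Sat: 07:51–17:33 = 9 h 42 min → rounds to 9 h 30 min
Total credited: 20 h 30 min.

20.50 hours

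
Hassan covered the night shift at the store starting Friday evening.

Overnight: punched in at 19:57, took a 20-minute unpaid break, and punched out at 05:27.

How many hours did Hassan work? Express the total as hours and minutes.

Overnight: 19:57 → midnight = 4 h 3 min; midnight → 05:27 = 5 h 27 min; span 9 h 30 min; less 20 min break → 9 h 10 min

9 h 10 min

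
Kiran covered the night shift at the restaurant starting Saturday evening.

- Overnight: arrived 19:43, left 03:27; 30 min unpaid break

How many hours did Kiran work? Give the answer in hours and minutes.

Overnight: 19:43 → midnight = 4 h 17 min; midnight → 03:27 = 3 h 27 min; span 7 h 44 min; less 30 min break → 7 h 14 min

7 h 14 min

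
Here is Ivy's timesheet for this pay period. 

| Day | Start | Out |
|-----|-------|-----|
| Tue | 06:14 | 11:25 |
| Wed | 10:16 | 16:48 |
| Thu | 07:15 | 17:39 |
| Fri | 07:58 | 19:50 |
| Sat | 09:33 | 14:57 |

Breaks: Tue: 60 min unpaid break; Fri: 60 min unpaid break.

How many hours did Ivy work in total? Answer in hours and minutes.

37 h 23 min

Tue: 06:14–11:25 = 5 h 11 min; less 60 min break → 4 h 11 min
Wed: 10:16–16:48 = 6 h 32 min
Thu: 07:15–17:39 = 10 h 24 min
Fri: 07:58–19:50 = 11 h 52 min; less 60 min break → 10 h 52 min
Sat: 09:33–14:57 = 5 h 24 min
Total: 4 h 11 min + 6 h 32 min + 10 h 24 min + 10 h 52 min + 5 h 24 min = 37 h 23 min.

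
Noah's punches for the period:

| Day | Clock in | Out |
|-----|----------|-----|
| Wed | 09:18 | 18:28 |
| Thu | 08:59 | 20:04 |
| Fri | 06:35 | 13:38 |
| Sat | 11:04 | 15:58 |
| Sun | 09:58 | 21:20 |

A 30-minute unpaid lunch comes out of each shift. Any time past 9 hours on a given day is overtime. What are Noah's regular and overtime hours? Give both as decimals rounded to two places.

Wed: 09:18–18:28 = 9 h 10 min; less 30 min break → 8 h 40 min
Thu: 08:59–20:04 = 11 h 5 min; less 30 min break → 10 h 35 min
Fri: 06:35–13:38 = 7 h 3 min; less 30 min break → 6 h 33 min
Sat: 11:04–15:58 = 4 h 54 min; less 30 min break → 4 h 24 min
Sun: 09:58–21:20 = 11 h 22 min; less 30 min break → 10 h 52 min
Wed reg 8 h 40 min / OT 0 h 0 min; Thu reg 9 h 0 min / OT 1 h 35 min; Fri reg 6 h 33 min / OT 0 h 0 min; Sat reg 4 h 24 min / OT 0 h 0 min; Sun reg 9 h 0 min / OT 1 h 52 min.
Totals: regular 37 h 37 min, overtime 3 h 27 min.

Regular 37.62 hours, overtime 3.45 hours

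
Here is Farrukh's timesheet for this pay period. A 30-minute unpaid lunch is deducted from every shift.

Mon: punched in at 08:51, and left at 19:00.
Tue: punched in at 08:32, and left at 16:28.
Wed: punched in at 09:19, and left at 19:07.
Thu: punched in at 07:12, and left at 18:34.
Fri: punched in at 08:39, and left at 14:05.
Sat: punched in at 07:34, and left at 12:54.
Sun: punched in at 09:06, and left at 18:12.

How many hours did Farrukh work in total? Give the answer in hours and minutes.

Mon: 08:51–19:00 = 10 h 9 min; less 30 min break → 9 h 39 min
Tue: 08:32–16:28 = 7 h 56 min; less 30 min break → 7 h 26 min
Wed: 09:19–19:07 = 9 h 48 min; less 30 min break → 9 h 18 min
Thu: 07:12–18:34 = 11 h 22 min; less 30 min break → 10 h 52 min
Fri: 08:39–14:05 = 5 h 26 min; less 30 min break → 4 h 56 min
Sat: 07:34–12:54 = 5 h 20 min; less 30 min break → 4 h 50 min
Sun: 09:06–18:12 = 9 h 6 min; less 30 min break → 8 h 36 min
Total: 9 h 39 min + 7 h 26 min + 9 h 18 min + 10 h 52 min + 4 h 56 min + 4 h 50 min + 8 h 36 min = 55 h 37 min.

55 h 37 min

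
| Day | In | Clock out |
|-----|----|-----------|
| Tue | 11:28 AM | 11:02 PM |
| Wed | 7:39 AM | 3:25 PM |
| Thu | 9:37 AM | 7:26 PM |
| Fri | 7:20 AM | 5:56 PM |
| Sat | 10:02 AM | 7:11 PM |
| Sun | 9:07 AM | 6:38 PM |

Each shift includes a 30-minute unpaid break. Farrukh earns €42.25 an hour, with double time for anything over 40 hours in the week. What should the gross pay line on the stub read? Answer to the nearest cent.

Tue: 11:28 AM–11:02 PM = 11 h 34 min; less 30 min break → 11 h 4 min
Wed: 7:39 AM–3:25 PM = 7 h 46 min; less 30 min break → 7 h 16 min
Thu: 9:37 AM–7:26 PM = 9 h 49 min; less 30 min break → 9 h 19 min
Fri: 7:20 AM–5:56 PM = 10 h 36 min; less 30 min break → 10 h 6 min
Sat: 10:02 AM–7:11 PM = 9 h 9 min; less 30 min break → 8 h 39 min
Sun: 9:07 AM–6:38 PM = 9 h 31 min; less 30 min break → 9 h 1 min
Total worked: 55 h 25 min = 3325 min.
Regular 40 h 0 min = 2400 min at €42.25/h; overtime 15 h 25 min = 925 min at €84.50/h.
Pay = (2400 × €42.25 + 925 × €84.50) ÷ 60 = €2992.71.

€2992.71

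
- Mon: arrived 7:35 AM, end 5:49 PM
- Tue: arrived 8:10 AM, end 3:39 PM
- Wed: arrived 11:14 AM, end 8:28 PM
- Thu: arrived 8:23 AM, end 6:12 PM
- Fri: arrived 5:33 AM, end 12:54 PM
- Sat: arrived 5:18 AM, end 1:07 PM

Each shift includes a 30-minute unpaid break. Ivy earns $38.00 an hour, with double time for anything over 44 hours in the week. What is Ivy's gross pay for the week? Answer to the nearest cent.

$2046.93

Mon: 7:35 AM–5:49 PM = 10 h 14 min; less 30 min break → 9 h 44 min
Tue: 8:10 AM–3:39 PM = 7 h 29 min; less 30 min break → 6 h 59 min
Wed: 11:14 AM–8:28 PM = 9 h 14 min; less 30 min break → 8 h 44 min
Thu: 8:23 AM–6:12 PM = 9 h 49 min; less 30 min break → 9 h 19 min
Fri: 5:33 AM–12:54 PM = 7 h 21 min; less 30 min break → 6 h 51 min
Sat: 5:18 AM–1:07 PM = 7 h 49 min; less 30 min break → 7 h 19 min
Total worked: 48 h 56 min = 2936 min.
Regular 44 h 0 min = 2640 min at $38.00/h; overtime 4 h 56 min = 296 min at $76.00/h.
Pay = (2640 × $38.00 + 296 × $76.00) ÷ 60 = $2046.93.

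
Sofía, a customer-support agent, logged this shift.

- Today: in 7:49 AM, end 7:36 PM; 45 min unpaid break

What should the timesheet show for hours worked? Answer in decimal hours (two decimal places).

11.03 hours

Today: 7:49 AM–7:36 PM = 11 h 47 min; less 45 min break → 11 h 2 min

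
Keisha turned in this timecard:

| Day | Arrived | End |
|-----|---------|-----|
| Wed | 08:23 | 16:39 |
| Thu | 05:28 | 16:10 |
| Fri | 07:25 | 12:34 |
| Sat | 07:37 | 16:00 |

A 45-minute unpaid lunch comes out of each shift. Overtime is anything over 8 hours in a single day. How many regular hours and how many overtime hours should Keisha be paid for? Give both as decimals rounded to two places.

Regular 27.55 hours, overtime 1.95 hours

Wed: 08:23–16:39 = 8 h 16 min; less 45 min break → 7 h 31 min
Thu: 05:28–16:10 = 10 h 42 min; less 45 min break → 9 h 57 min
Fri: 07:25–12:34 = 5 h 9 min; less 45 min break → 4 h 24 min
Sat: 07:37–16:00 = 8 h 23 min; less 45 min break → 7 h 38 min
Wed reg 7 h 31 min / OT 0 h 0 min; Thu reg 8 h 0 min / OT 1 h 57 min; Fri reg 4 h 24 min / OT 0 h 0 min; Sat reg 7 h 38 min / OT 0 h 0 min.
Totals: regular 27 h 33 min, overtime 1 h 57 min.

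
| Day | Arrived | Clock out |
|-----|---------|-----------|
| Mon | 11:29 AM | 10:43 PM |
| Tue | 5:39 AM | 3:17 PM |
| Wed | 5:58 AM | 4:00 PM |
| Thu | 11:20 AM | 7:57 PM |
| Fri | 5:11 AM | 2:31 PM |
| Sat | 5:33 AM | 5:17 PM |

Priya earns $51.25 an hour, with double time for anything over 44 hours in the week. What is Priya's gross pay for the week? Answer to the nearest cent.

$3954.79

Mon: 11:29 AM–10:43 PM = 11 h 14 min
Tue: 5:39 AM–3:17 PM = 9 h 38 min
Wed: 5:58 AM–4:00 PM = 10 h 2 min
Thu: 11:20 AM–7:57 PM = 8 h 37 min
Fri: 5:11 AM–2:31 PM = 9 h 20 min
Sat: 5:33 AM–5:17 PM = 11 h 44 min
Total worked: 60 h 35 min = 3635 min.
Regular 44 h 0 min = 2640 min at $51.25/h; overtime 16 h 35 min = 995 min at $102.50/h.
Pay = (2640 × $51.25 + 995 × $102.50) ÷ 60 = $3954.79.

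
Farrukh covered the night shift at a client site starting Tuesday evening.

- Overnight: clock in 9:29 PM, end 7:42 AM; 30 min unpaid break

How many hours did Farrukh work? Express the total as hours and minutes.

9 h 43 min

Overnight: 9:29 PM → midnight = 2 h 31 min; midnight → 7:42 AM = 7 h 42 min; span 10 h 13 min; less 30 min break → 9 h 43 min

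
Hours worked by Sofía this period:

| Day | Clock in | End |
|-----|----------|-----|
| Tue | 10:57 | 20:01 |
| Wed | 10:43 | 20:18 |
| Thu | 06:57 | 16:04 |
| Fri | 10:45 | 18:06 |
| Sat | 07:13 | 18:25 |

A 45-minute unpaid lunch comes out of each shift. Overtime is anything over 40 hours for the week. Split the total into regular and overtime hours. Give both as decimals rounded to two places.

Tue: 10:57–20:01 = 9 h 4 min; less 45 min break → 8 h 19 min
Wed: 10:43–20:18 = 9 h 35 min; less 45 min break → 8 h 50 min
Thu: 06:57–16:04 = 9 h 7 min; less 45 min break → 8 h 22 min
Fri: 10:45–18:06 = 7 h 21 min; less 45 min break → 6 h 36 min
Sat: 07:13–18:25 = 11 h 12 min; less 45 min break → 10 h 27 min
Total worked: 42 h 34 min = 42.57 h.
Threshold 40 h → overtime 2 h 34 min, regular 40 h 0 min.

Regular 40.00 hours, overtime 2.57 hours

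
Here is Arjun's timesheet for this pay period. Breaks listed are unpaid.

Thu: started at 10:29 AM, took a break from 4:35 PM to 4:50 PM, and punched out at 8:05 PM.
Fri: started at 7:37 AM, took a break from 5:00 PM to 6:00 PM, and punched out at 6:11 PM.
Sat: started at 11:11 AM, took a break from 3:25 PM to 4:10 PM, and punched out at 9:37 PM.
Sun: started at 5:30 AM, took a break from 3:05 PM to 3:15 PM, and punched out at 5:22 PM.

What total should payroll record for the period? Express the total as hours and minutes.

40 h 18 min

Thu: 10:29 AM–8:05 PM = 9 h 36 min; less 15 min break → 9 h 21 min
Fri: 7:37 AM–6:11 PM = 10 h 34 min; less 60 min break → 9 h 34 min
Sat: 11:11 AM–9:37 PM = 10 h 26 min; less 45 min break → 9 h 41 min
Sun: 5:30 AM–5:22 PM = 11 h 52 min; less 10 min break → 11 h 42 min
Total: 9 h 21 min + 9 h 34 min + 9 h 41 min + 11 h 42 min = 40 h 18 min.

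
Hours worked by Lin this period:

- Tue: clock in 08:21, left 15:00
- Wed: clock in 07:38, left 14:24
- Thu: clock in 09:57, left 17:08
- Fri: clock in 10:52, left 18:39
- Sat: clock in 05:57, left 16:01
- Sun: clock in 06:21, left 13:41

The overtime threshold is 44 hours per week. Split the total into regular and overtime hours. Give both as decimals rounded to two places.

Regular 44.00 hours, overtime 1.78 hours

Tue: 08:21–15:00 = 6 h 39 min
Wed: 07:38–14:24 = 6 h 46 min
Thu: 09:57–17:08 = 7 h 11 min
Fri: 10:52–18:39 = 7 h 47 min
Sat: 05:57–16:01 = 10 h 4 min
Sun: 06:21–13:41 = 7 h 20 min
Total worked: 45 h 47 min = 45.78 h.
Threshold 44 h → overtime 1 h 47 min, regular 44 h 0 min.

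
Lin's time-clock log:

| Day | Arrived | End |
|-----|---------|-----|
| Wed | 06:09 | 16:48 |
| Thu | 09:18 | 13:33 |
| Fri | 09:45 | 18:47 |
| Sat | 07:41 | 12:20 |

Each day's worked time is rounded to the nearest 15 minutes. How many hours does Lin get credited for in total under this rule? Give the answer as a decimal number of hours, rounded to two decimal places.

28.75 hours

Wed: 06:09–16:48 = 10 h 39 min → rounds to 10 h 45 min
Thu: 09:18–13:33 = 4 h 15 min → rounds to 4 h 15 min
Fri: 09:45–18:47 = 9 h 2 min → rounds to 9 h 0 min
Sat: 07:41–12:20 = 4 h 39 min → rounds to 4 h 45 min
Total credited: 28 h 45 min.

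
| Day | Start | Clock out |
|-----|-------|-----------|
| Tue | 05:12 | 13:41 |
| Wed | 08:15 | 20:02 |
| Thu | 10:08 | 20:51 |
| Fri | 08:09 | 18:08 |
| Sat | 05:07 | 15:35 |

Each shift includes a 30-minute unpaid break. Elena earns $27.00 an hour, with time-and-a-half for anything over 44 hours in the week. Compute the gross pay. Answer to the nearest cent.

$1387.80

Tue: 05:12–13:41 = 8 h 29 min; less 30 min break → 7 h 59 min
Wed: 08:15–20:02 = 11 h 47 min; less 30 min break → 11 h 17 min
Thu: 10:08–20:51 = 10 h 43 min; less 30 min break → 10 h 13 min
Fri: 08:09–18:08 = 9 h 59 min; less 30 min break → 9 h 29 min
Sat: 05:07–15:35 = 10 h 28 min; less 30 min break → 9 h 58 min
Total worked: 48 h 56 min = 2936 min.
Regular 44 h 0 min = 2640 min at $27.00/h; overtime 4 h 56 min = 296 min at $40.50/h.
Pay = (2640 × $27.00 + 296 × $40.50) ÷ 60 = $1387.80.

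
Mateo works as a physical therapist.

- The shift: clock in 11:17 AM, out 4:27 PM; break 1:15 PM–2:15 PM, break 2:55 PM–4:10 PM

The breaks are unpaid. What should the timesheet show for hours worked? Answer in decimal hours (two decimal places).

The shift: 11:17 AM–4:27 PM = 5 h 10 min; less 135 min break → 2 h 55 min

2.92 hours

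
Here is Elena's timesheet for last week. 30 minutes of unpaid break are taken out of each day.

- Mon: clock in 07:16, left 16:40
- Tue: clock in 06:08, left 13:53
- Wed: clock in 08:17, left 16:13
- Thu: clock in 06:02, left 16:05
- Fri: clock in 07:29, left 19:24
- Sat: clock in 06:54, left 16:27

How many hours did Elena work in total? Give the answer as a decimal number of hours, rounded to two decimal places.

Mon: 07:16–16:40 = 9 h 24 min; less 30 min break → 8 h 54 min
Tue: 06:08–13:53 = 7 h 45 min; less 30 min break → 7 h 15 min
Wed: 08:17–16:13 = 7 h 56 min; less 30 min break → 7 h 26 min
Thu: 06:02–16:05 = 10 h 3 min; less 30 min break → 9 h 33 min
Fri: 07:29–19:24 = 11 h 55 min; less 30 min break → 11 h 25 min
Sat: 06:54–16:27 = 9 h 33 min; less 30 min break → 9 h 3 min
Total: 8 h 54 min + 7 h 15 min + 7 h 26 min + 9 h 33 min + 11 h 25 min + 9 h 3 min = 53 h 36 min.

53.60 hours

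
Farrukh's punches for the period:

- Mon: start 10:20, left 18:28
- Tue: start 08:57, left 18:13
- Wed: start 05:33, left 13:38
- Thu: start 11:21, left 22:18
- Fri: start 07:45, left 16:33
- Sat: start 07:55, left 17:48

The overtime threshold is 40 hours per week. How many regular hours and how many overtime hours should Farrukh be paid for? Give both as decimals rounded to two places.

Regular 40.00 hours, overtime 15.12 hours

Mon: 10:20–18:28 = 8 h 8 min
Tue: 08:57–18:13 = 9 h 16 min
Wed: 05:33–13:38 = 8 h 5 min
Thu: 11:21–22:18 = 10 h 57 min
Fri: 07:45–16:33 = 8 h 48 min
Sat: 07:55–17:48 = 9 h 53 min
Total worked: 55 h 7 min = 55.12 h.
Threshold 40 h → overtime 15 h 7 min, regular 40 h 0 min.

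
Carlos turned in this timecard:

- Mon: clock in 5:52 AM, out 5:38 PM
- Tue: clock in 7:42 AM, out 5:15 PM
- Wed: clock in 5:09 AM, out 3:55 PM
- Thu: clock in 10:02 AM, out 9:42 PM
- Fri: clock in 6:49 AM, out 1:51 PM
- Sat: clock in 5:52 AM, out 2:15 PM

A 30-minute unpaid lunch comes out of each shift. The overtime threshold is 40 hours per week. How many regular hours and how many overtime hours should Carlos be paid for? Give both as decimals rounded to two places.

Mon: 5:52 AM–5:38 PM = 11 h 46 min; less 30 min break → 11 h 16 min
Tue: 7:42 AM–5:15 PM = 9 h 33 min; less 30 min break → 9 h 3 min
Wed: 5:09 AM–3:55 PM = 10 h 46 min; less 30 min break → 10 h 16 min
Thu: 10:02 AM–9:42 PM = 11 h 40 min; less 30 min break → 11 h 10 min
Fri: 6:49 AM–1:51 PM = 7 h 2 min; less 30 min break → 6 h 32 min
Sat: 5:52 AM–2:15 PM = 8 h 23 min; less 30 min break → 7 h 53 min
Total worked: 56 h 10 min = 56.17 h.
Threshold 40 h → overtime 16 h 10 min, regular 40 h 0 min.

Regular 40.00 hours, overtime 16.17 hours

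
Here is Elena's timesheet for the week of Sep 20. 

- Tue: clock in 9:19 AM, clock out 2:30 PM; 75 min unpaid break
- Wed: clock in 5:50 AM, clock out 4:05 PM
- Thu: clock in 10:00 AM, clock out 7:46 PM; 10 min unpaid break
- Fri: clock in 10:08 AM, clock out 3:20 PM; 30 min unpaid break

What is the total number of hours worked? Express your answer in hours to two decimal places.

28.48 hours

Tue: 9:19 AM–2:30 PM = 5 h 11 min; less 75 min break → 3 h 56 min
Wed: 5:50 AM–4:05 PM = 10 h 15 min
Thu: 10:00 AM–7:46 PM = 9 h 46 min; less 10 min break → 9 h 36 min
Fri: 10:08 AM–3:20 PM = 5 h 12 min; less 30 min break → 4 h 42 min
Total: 3 h 56 min + 10 h 15 min + 9 h 36 min + 4 h 42 min = 28 h 29 min.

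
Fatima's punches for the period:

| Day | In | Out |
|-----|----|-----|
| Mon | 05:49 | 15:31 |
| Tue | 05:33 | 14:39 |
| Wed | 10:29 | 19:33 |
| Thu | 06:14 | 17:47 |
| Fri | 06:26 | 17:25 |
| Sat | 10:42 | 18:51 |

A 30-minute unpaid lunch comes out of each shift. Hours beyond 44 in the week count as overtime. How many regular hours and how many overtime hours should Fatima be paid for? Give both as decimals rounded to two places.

Mon: 05:49–15:31 = 9 h 42 min; less 30 min break → 9 h 12 min
Tue: 05:33–14:39 = 9 h 6 min; less 30 min break → 8 h 36 min
Wed: 10:29–19:33 = 9 h 4 min; less 30 min break → 8 h 34 min
Thu: 06:14–17:47 = 11 h 33 min; less 30 min break → 11 h 3 min
Fri: 06:26–17:25 = 10 h 59 min; less 30 min break → 10 h 29 min
Sat: 10:42–18:51 = 8 h 9 min; less 30 min break → 7 h 39 min
Total worked: 55 h 33 min = 55.55 h.
Threshold 44 h → overtime 11 h 33 min, regular 44 h 0 min.

Regular 44.00 hours, overtime 11.55 hours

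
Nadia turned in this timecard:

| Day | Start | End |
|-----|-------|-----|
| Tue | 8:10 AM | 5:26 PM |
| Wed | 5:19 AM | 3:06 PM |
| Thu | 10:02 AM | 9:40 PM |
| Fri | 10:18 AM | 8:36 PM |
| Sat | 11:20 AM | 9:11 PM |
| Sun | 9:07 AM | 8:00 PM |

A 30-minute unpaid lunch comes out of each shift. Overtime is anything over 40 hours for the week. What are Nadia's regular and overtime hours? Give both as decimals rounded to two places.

Regular 40.00 hours, overtime 18.72 hours

Tue: 8:10 AM–5:26 PM = 9 h 16 min; less 30 min break → 8 h 46 min
Wed: 5:19 AM–3:06 PM = 9 h 47 min; less 30 min break → 9 h 17 min
Thu: 10:02 AM–9:40 PM = 11 h 38 min; less 30 min break → 11 h 8 min
Fri: 10:18 AM–8:36 PM = 10 h 18 min; less 30 min break → 9 h 48 min
Sat: 11:20 AM–9:11 PM = 9 h 51 min; less 30 min break → 9 h 21 min
Sun: 9:07 AM–8:00 PM = 10 h 53 min; less 30 min break → 10 h 23 min
Total worked: 58 h 43 min = 58.72 h.
Threshold 40 h → overtime 18 h 43 min, regular 40 h 0 min.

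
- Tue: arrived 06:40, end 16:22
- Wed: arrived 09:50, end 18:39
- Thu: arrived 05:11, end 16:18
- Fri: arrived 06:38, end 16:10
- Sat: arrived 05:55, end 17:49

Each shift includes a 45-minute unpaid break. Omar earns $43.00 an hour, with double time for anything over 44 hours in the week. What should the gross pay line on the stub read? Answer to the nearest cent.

$2177.23

Tue: 06:40–16:22 = 9 h 42 min; less 45 min break → 8 h 57 min
Wed: 09:50–18:39 = 8 h 49 min; less 45 min break → 8 h 4 min
Thu: 05:11–16:18 = 11 h 7 min; less 45 min break → 10 h 22 min
Fri: 06:38–16:10 = 9 h 32 min; less 45 min break → 8 h 47 min
Sat: 05:55–17:49 = 11 h 54 min; less 45 min break → 11 h 9 min
Total worked: 47 h 19 min = 2839 min.
Regular 44 h 0 min = 2640 min at $43.00/h; overtime 3 h 19 min = 199 min at $86.00/h.
Pay = (2640 × $43.00 + 199 × $86.00) ÷ 60 = $2177.23.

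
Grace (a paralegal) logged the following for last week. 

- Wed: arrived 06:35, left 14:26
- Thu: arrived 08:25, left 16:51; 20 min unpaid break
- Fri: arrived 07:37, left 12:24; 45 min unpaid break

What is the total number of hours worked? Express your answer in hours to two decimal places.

Wed: 06:35–14:26 = 7 h 51 min
Thu: 08:25–16:51 = 8 h 26 min; less 20 min break → 8 h 6 min
Fri: 07:37–12:24 = 4 h 47 min; less 45 min break → 4 h 2 min
Total: 7 h 51 min + 8 h 6 min + 4 h 2 min = 19 h 59 min.

19.98 hours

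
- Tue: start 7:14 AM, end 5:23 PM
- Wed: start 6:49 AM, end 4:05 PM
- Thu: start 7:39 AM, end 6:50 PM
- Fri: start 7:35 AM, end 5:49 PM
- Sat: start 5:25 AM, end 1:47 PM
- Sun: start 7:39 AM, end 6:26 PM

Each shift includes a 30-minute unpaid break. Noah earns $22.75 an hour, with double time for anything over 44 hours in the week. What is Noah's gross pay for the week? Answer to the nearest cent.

$1591.74

Tue: 7:14 AM–5:23 PM = 10 h 9 min; less 30 min break → 9 h 39 min
Wed: 6:49 AM–4:05 PM = 9 h 16 min; less 30 min break → 8 h 46 min
Thu: 7:39 AM–6:50 PM = 11 h 11 min; less 30 min break → 10 h 41 min
Fri: 7:35 AM–5:49 PM = 10 h 14 min; less 30 min break → 9 h 44 min
Sat: 5:25 AM–1:47 PM = 8 h 22 min; less 30 min break → 7 h 52 min
Sun: 7:39 AM–6:26 PM = 10 h 47 min; less 30 min break → 10 h 17 min
Total worked: 56 h 59 min = 3419 min.
Regular 44 h 0 min = 2640 min at $22.75/h; overtime 12 h 59 min = 779 min at $45.50/h.
Pay = (2640 × $22.75 + 779 × $45.50) ÷ 60 = $1591.74.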